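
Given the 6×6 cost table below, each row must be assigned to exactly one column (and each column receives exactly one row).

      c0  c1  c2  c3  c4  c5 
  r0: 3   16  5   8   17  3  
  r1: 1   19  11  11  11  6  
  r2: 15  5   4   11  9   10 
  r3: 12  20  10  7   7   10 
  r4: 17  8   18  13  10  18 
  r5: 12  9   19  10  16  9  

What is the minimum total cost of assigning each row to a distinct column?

Minimum assignment cost: 33

optimal assignment: row0→col5 (cost 3), row1→col0 (cost 1), row2→col2 (cost 4), row3→col4 (cost 7), row4→col1 (cost 8), row5→col3 (cost 10)
total = 3 + 1 + 4 + 7 + 8 + 10 = 33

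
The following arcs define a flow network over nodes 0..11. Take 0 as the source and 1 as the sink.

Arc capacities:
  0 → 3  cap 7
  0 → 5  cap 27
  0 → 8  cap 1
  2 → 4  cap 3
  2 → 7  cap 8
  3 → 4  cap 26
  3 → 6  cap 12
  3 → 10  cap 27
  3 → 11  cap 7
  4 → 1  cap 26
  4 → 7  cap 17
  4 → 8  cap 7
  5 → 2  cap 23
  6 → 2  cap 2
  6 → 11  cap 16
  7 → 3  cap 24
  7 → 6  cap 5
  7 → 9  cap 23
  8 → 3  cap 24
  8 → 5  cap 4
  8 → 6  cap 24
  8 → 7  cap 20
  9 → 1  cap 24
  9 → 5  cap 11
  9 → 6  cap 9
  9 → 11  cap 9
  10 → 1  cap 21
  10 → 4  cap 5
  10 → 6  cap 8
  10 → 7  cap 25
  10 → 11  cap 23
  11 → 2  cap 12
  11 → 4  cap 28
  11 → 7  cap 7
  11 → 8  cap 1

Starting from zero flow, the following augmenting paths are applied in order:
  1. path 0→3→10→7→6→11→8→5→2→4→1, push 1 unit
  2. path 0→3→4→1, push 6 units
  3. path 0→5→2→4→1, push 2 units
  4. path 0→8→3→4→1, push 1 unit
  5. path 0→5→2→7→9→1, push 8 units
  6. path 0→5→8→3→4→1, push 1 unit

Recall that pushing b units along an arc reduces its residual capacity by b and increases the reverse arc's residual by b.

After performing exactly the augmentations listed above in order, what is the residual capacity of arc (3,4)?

after path 1 (0→3→10→7→6→11→8→5→2→4→1, push 1): res(3,4)=26
after path 2 (0→3→4→1, push 6): res(3,4)=20
after path 3 (0→5→2→4→1, push 2): res(3,4)=20
after path 4 (0→8→3→4→1, push 1): res(3,4)=19
after path 5 (0→5→2→7→9→1, push 8): res(3,4)=19
after path 6 (0→5→8→3→4→1, push 1): res(3,4)=18

Residual capacity of (3,4): 18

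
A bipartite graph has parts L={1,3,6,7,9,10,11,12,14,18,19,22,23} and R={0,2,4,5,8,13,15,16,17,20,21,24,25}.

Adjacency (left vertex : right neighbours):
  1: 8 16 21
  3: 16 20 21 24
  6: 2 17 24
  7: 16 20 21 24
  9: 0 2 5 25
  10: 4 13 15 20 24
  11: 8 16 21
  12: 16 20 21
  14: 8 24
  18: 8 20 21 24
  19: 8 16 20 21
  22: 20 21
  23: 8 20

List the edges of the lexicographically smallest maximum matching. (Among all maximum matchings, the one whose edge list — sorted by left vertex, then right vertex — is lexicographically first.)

|M| = 8 (so the lex-smallest maximum matching has 8 edges)
process left vertices in ascending order; for each, take the smallest-labelled available neighbour that still permits 8 edges overall, or leave it unmatched if none does
lex-smallest matching: {1-8, 3-16, 6-2, 7-20, 9-0, 10-4, 11-21, 14-24}

Lex-smallest maximum matching: {(1,8), (3,16), (6,2), (7,20), (9,0), (10,4), (11,21), (14,24)}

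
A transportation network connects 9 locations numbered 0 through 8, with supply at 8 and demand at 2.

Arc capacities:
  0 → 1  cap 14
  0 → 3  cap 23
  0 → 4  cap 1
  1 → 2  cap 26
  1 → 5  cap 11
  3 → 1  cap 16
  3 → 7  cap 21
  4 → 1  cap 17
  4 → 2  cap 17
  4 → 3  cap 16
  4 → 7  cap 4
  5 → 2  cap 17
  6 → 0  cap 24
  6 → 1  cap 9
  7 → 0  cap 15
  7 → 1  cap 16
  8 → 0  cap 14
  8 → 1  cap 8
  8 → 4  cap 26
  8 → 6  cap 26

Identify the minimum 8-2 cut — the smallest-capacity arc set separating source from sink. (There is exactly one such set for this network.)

augment #1: 8→1→2 push 8
augment #2: 8→4→2 push 17
augment #3: 8→0→1→2 push 14
augment #4: 8→4→1→2 push 4
augment #5: 8→4→1→5→2 push 5
augment #6: 8→6→1→5→2 push 6
max flow = 54; residual-reachable set from 8 gives S-side
cut edges (S→T): {(1,2), (1,5), (4,2)} total cap 54

Min-cut arcs: {(1,2), (1,5), (4,2)} (total capacity 54)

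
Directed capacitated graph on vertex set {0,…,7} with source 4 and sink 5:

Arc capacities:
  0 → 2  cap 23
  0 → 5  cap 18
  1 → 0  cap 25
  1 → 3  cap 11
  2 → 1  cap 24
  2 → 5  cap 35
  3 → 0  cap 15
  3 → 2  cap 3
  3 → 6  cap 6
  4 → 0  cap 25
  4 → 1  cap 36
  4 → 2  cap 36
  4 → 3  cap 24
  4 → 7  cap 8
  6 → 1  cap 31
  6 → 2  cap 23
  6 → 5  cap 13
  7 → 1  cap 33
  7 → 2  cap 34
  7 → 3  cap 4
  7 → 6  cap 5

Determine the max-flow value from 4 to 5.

augment #1: 4→0→5 bottleneck 18, total now 18
augment #2: 4→2→5 bottleneck 35, total now 53
augment #3: 4→3→6→5 bottleneck 6, total now 59
augment #4: 4→7→6→5 bottleneck 5, total now 64

Maximum flow value: 64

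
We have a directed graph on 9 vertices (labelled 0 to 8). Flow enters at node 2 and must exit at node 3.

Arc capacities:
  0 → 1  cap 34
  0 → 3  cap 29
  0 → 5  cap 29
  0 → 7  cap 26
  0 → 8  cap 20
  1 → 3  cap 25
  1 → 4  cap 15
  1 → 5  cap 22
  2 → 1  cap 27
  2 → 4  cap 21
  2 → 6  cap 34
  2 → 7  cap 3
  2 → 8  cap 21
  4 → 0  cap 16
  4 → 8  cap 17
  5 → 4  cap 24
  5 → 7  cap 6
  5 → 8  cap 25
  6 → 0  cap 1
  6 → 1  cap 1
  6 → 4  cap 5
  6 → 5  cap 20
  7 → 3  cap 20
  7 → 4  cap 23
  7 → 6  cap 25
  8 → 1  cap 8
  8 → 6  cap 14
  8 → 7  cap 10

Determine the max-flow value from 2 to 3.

Maximum flow value: 61

augment #1: 2→1→3 bottleneck 25, total now 25
augment #2: 2→7→3 bottleneck 3, total now 28
augment #3: 2→4→0→3 bottleneck 16, total now 44
augment #4: 2→6→0→3 bottleneck 1, total now 45
augment #5: 2→8→7→3 bottleneck 10, total now 55
augment #6: 2→1→5→7→3 bottleneck 2, total now 57
augment #7: 2→6→5→7→3 bottleneck 4, total now 61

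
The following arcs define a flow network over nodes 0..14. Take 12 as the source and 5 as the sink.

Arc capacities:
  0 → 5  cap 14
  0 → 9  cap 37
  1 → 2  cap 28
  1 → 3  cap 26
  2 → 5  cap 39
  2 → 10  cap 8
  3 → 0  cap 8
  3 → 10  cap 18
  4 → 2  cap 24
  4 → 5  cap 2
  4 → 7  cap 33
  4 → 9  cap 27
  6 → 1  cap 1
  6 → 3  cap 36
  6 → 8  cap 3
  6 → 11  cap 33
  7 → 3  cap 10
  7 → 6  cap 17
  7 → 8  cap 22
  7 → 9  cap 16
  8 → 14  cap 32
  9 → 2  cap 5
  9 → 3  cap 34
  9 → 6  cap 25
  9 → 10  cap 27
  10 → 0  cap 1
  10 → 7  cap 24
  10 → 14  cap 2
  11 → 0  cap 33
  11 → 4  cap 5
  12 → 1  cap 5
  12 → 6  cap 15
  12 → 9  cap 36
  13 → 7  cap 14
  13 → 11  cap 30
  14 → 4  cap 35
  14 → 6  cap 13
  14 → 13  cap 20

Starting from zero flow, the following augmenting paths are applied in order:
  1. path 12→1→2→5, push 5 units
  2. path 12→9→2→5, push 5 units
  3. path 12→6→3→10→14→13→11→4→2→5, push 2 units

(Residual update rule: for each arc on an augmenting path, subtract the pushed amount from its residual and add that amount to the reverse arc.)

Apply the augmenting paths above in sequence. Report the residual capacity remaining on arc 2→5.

after path 1 (12→1→2→5, push 5): res(2,5)=34
after path 2 (12→9→2→5, push 5): res(2,5)=29
after path 3 (12→6→3→10→14→13→11→4→2→5, push 2): res(2,5)=27

Residual capacity of (2,5): 27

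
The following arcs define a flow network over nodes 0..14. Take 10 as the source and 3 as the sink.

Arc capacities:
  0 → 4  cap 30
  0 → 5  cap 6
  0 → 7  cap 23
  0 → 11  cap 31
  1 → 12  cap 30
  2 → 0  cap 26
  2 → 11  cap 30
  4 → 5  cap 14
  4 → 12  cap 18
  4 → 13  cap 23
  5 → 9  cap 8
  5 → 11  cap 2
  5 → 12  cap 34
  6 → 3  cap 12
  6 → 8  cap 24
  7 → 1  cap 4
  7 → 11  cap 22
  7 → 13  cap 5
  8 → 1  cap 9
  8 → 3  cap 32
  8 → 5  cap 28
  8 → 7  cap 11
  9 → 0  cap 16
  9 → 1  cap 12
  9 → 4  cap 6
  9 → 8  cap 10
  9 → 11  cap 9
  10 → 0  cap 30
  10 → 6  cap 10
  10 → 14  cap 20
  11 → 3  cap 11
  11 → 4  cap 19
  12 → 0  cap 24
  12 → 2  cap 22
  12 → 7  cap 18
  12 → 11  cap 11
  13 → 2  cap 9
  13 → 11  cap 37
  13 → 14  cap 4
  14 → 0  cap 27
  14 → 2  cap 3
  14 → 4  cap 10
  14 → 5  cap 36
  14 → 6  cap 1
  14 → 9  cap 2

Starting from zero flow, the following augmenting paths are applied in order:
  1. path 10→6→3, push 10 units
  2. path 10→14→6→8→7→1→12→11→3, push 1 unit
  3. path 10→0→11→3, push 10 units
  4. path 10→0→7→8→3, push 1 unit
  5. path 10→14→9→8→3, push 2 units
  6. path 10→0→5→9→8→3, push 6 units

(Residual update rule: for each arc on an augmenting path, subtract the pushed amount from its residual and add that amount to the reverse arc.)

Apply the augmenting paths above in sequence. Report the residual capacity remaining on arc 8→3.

after path 1 (10→6→3, push 10): res(8,3)=32
after path 2 (10→14→6→8→7→1→12→11→3, push 1): res(8,3)=32
after path 3 (10→0→11→3, push 10): res(8,3)=32
after path 4 (10→0→7→8→3, push 1): res(8,3)=31
after path 5 (10→14→9→8→3, push 2): res(8,3)=29
after path 6 (10→0→5→9→8→3, push 6): res(8,3)=23

Residual capacity of (8,3): 23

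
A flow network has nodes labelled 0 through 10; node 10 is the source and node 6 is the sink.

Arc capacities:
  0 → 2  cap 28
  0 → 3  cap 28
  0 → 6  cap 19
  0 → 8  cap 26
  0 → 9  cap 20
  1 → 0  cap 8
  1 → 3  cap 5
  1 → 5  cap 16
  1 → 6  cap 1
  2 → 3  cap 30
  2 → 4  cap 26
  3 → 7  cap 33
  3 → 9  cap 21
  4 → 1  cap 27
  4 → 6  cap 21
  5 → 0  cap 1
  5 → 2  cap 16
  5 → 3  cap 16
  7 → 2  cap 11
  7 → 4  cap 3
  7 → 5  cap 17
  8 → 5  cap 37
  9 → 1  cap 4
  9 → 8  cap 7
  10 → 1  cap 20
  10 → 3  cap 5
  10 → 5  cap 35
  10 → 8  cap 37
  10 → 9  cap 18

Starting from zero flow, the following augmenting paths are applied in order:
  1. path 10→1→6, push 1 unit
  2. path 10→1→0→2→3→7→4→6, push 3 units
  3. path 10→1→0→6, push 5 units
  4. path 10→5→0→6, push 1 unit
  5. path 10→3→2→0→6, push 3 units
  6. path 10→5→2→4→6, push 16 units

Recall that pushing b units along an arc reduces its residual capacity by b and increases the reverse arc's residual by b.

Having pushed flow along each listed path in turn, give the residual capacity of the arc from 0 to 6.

Residual capacity of (0,6): 10

after path 1 (10→1→6, push 1): res(0,6)=19
after path 2 (10→1→0→2→3→7→4→6, push 3): res(0,6)=19
after path 3 (10→1→0→6, push 5): res(0,6)=14
after path 4 (10→5→0→6, push 1): res(0,6)=13
after path 5 (10→3→2→0→6, push 3): res(0,6)=10
after path 6 (10→5→2→4→6, push 16): res(0,6)=10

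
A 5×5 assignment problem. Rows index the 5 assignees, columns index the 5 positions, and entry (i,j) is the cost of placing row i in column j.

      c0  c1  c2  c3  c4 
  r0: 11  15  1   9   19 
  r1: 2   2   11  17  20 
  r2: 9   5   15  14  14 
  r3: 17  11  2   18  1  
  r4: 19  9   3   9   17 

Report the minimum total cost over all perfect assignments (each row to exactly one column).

optimal assignment: row0→col2 (cost 1), row1→col0 (cost 2), row2→col1 (cost 5), row3→col4 (cost 1), row4→col3 (cost 9)
total = 1 + 2 + 5 + 1 + 9 = 18

Minimum assignment cost: 18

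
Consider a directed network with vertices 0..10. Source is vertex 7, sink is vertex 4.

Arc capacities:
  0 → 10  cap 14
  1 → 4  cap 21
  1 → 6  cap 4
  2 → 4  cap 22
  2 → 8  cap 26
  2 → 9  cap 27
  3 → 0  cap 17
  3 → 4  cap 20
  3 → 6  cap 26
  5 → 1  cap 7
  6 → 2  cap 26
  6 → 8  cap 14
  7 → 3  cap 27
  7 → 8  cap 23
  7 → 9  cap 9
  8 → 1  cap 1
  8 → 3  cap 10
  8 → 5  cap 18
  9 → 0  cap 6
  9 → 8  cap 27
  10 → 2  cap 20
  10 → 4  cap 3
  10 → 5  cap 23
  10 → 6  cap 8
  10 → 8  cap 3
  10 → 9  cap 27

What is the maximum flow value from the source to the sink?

Maximum flow value: 51

augment #1: 7→3→4 bottleneck 20, total now 20
augment #2: 7→8→1→4 bottleneck 1, total now 21
augment #3: 7→3→0→10→4 bottleneck 3, total now 24
augment #4: 7→3→6→2→4 bottleneck 4, total now 28
augment #5: 7→8→5→1→4 bottleneck 7, total now 35
augment #6: 7→8→3→6→2→4 bottleneck 10, total now 45
augment #7: 7→9→0→10→2→4 bottleneck 6, total now 51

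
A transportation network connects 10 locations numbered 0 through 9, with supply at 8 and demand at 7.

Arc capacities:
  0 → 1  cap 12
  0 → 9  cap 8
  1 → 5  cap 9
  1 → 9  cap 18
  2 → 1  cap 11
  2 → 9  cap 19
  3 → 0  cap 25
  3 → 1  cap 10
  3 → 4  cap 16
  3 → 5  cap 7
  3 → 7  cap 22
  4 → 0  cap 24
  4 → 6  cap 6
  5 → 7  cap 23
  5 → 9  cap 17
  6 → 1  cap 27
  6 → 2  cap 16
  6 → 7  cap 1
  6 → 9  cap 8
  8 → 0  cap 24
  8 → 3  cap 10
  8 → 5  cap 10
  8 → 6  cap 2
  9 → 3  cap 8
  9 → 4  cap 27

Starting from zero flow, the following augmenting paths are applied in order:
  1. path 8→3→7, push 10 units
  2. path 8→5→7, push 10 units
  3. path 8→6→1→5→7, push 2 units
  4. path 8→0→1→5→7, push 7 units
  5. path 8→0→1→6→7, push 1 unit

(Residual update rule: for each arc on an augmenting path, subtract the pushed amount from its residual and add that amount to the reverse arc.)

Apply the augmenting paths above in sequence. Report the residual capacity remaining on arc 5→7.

Residual capacity of (5,7): 4

after path 1 (8→3→7, push 10): res(5,7)=23
after path 2 (8→5→7, push 10): res(5,7)=13
after path 3 (8→6→1→5→7, push 2): res(5,7)=11
after path 4 (8→0→1→5→7, push 7): res(5,7)=4
after path 5 (8→0→1→6→7, push 1): res(5,7)=4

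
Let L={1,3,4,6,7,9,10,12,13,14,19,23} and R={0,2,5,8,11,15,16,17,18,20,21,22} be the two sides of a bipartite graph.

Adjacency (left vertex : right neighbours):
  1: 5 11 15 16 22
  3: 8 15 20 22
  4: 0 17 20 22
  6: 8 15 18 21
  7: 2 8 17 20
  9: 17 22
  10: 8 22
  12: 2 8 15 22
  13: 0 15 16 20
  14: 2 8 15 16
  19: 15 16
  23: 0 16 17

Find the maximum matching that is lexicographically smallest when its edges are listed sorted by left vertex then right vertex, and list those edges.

|M| = 10 (so the lex-smallest maximum matching has 10 edges)
process left vertices in ascending order; for each, take the smallest-labelled available neighbour that still permits 10 edges overall, or leave it unmatched if none does
lex-smallest matching: {1-5, 3-8, 4-0, 6-18, 7-2, 9-17, 10-22, 12-15, 13-20, 14-16}

Lex-smallest maximum matching: {(1,5), (3,8), (4,0), (6,18), (7,2), (9,17), (10,22), (12,15), (13,20), (14,16)}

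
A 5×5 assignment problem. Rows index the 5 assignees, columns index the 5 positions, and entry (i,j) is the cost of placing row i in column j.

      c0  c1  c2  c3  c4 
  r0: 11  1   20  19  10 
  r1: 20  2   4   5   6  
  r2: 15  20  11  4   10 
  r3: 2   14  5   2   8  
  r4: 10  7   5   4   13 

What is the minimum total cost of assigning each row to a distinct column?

Minimum assignment cost: 18

optimal assignment: row0→col1 (cost 1), row1→col4 (cost 6), row2→col3 (cost 4), row3→col0 (cost 2), row4→col2 (cost 5)
total = 1 + 6 + 4 + 2 + 5 = 18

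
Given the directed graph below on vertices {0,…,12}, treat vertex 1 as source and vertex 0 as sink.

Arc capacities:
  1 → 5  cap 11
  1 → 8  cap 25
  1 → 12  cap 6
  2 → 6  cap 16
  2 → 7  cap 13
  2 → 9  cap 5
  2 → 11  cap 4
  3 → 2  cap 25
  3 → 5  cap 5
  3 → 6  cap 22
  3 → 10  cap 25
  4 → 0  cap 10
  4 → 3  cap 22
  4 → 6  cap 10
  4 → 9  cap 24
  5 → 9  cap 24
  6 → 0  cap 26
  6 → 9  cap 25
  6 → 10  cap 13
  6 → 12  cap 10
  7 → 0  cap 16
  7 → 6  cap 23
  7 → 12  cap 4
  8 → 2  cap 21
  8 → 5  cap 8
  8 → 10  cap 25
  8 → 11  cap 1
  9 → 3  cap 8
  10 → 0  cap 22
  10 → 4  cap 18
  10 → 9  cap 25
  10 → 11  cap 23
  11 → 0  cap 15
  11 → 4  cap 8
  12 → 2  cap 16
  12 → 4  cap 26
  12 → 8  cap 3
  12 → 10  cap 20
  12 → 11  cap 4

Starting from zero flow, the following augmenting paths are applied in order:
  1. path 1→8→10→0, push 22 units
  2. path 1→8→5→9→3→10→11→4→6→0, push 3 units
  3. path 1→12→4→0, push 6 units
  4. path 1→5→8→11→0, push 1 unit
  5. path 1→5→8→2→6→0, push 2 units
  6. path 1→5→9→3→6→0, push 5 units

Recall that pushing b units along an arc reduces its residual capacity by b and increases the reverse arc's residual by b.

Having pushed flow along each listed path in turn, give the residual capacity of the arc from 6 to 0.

Residual capacity of (6,0): 16

after path 1 (1→8→10→0, push 22): res(6,0)=26
after path 2 (1→8→5→9→3→10→11→4→6→0, push 3): res(6,0)=23
after path 3 (1→12→4→0, push 6): res(6,0)=23
after path 4 (1→5→8→11→0, push 1): res(6,0)=23
after path 5 (1→5→8→2→6→0, push 2): res(6,0)=21
after path 6 (1→5→9→3→6→0, push 5): res(6,0)=16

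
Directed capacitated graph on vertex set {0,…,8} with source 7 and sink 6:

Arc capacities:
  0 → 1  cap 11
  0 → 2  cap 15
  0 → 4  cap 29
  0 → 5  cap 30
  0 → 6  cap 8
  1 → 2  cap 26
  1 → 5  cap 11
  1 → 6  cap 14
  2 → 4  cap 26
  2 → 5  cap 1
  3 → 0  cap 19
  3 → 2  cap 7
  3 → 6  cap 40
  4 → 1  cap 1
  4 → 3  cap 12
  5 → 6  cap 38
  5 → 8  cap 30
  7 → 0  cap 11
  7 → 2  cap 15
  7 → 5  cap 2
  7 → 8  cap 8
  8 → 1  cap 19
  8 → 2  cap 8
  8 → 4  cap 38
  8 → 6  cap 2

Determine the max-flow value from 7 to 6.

Maximum flow value: 35

augment #1: 7→0→6 bottleneck 8, total now 8
augment #2: 7→5→6 bottleneck 2, total now 10
augment #3: 7→8→6 bottleneck 2, total now 12
augment #4: 7→0→1→6 bottleneck 3, total now 15
augment #5: 7→2→5→6 bottleneck 1, total now 16
augment #6: 7→8→1→6 bottleneck 6, total now 22
augment #7: 7→2→4→1→6 bottleneck 1, total now 23
augment #8: 7→2→4→3→6 bottleneck 12, total now 35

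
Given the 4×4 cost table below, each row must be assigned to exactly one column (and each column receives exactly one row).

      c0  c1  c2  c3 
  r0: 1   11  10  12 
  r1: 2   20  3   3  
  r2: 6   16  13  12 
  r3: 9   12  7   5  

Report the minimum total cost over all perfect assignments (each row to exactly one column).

Minimum assignment cost: 25

one of 2 optimal assignments: row0→col0 (cost 1), row1→col2 (cost 3), row2→col1 (cost 16), row3→col3 (cost 5)
total = 1 + 3 + 16 + 5 = 25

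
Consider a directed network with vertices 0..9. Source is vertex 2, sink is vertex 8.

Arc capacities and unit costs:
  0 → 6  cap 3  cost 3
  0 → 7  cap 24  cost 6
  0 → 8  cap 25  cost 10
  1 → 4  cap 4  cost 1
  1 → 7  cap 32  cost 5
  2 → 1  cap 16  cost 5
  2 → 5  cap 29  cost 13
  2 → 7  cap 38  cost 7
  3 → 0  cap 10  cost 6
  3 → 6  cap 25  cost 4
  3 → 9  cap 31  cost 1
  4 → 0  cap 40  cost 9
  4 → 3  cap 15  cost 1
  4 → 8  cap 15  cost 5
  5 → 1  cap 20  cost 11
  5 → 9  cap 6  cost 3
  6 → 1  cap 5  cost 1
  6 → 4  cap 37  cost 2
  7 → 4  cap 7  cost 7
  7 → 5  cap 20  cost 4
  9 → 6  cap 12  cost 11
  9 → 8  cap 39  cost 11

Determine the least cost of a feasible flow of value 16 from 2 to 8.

shortest-cost path #1: 2→1→4→8 push 4 @ unit cost 11 (adds 44)
shortest-cost path #2: 2→7→4→8 push 7 @ unit cost 19 (adds 133)
shortest-cost path #3: 2→7→5→9→8 push 5 @ unit cost 25 (adds 125)
total cost = 302

Minimum cost for 16 units: 302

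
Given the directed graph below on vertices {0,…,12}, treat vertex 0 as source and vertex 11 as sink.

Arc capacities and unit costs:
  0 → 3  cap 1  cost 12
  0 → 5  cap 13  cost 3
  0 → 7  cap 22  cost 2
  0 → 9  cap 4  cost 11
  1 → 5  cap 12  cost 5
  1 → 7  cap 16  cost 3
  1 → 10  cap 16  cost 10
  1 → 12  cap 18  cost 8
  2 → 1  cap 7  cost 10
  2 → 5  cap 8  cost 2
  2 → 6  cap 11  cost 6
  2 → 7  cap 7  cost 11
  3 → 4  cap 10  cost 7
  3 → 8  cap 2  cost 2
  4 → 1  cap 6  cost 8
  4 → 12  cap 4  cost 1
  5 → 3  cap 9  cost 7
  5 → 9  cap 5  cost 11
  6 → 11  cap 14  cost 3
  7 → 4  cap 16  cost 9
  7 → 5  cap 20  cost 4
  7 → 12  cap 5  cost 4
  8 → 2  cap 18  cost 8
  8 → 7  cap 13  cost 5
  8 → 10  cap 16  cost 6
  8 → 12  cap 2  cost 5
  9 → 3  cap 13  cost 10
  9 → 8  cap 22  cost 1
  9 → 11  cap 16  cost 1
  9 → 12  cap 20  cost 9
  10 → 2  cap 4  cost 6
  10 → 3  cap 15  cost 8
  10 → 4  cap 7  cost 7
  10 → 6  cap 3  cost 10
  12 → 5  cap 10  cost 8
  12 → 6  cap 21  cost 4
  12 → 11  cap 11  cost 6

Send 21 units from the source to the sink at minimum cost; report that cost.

shortest-cost path #1: 0→9→11 push 4 @ unit cost 12 (adds 48)
shortest-cost path #2: 0→7→12→11 push 5 @ unit cost 12 (adds 60)
shortest-cost path #3: 0→5→9→11 push 5 @ unit cost 15 (adds 75)
shortest-cost path #4: 0→7→4→12→11 push 4 @ unit cost 18 (adds 72)
shortest-cost path #5: 0→5→3→8→12→11 push 2 @ unit cost 23 (adds 46)
shortest-cost path #6: 0→7→4→1→12→6→11 push 1 @ unit cost 34 (adds 34)
total cost = 335

Minimum cost for 21 units: 335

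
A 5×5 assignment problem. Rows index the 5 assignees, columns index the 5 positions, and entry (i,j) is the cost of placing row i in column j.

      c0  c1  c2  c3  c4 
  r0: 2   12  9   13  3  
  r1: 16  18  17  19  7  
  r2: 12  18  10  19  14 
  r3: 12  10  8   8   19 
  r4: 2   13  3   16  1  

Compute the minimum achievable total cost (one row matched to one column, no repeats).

optimal assignment: row0→col0 (cost 2), row1→col4 (cost 7), row2→col1 (cost 18), row3→col3 (cost 8), row4→col2 (cost 3)
total = 2 + 7 + 18 + 8 + 3 = 38

Minimum assignment cost: 38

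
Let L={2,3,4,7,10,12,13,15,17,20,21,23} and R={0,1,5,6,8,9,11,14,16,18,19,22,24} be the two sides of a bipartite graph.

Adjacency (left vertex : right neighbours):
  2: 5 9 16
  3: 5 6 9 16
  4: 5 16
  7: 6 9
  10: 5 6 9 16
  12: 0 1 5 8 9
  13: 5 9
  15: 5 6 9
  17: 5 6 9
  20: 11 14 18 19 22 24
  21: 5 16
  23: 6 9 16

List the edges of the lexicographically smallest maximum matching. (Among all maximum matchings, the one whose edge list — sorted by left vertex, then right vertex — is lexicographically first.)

|M| = 6 (so the lex-smallest maximum matching has 6 edges)
process left vertices in ascending order; for each, take the smallest-labelled available neighbour that still permits 6 edges overall, or leave it unmatched if none does
lex-smallest matching: {2-5, 3-6, 4-16, 7-9, 12-0, 20-11}

Lex-smallest maximum matching: {(2,5), (3,6), (4,16), (7,9), (12,0), (20,11)}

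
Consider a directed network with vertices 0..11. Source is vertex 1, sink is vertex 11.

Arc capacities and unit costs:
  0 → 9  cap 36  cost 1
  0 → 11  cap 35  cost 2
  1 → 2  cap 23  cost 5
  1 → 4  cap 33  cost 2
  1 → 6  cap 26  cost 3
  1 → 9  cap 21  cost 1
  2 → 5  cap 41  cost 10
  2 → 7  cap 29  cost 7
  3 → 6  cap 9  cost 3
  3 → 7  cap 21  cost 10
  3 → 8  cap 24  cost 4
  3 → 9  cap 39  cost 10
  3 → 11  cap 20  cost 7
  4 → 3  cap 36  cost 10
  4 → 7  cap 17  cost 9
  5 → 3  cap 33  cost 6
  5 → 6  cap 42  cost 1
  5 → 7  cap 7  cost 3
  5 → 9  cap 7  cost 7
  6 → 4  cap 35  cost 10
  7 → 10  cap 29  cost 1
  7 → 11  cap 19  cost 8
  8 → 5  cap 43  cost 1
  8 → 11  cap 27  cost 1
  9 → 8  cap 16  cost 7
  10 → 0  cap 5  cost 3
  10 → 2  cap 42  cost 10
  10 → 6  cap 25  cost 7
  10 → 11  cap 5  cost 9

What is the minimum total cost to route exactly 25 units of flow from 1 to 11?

shortest-cost path #1: 1→9→8→11 push 16 @ unit cost 9 (adds 144)
shortest-cost path #2: 1→4→7→10→0→11 push 5 @ unit cost 17 (adds 85)
shortest-cost path #3: 1→4→3→8→11 push 4 @ unit cost 17 (adds 68)
total cost = 297

Minimum cost for 25 units: 297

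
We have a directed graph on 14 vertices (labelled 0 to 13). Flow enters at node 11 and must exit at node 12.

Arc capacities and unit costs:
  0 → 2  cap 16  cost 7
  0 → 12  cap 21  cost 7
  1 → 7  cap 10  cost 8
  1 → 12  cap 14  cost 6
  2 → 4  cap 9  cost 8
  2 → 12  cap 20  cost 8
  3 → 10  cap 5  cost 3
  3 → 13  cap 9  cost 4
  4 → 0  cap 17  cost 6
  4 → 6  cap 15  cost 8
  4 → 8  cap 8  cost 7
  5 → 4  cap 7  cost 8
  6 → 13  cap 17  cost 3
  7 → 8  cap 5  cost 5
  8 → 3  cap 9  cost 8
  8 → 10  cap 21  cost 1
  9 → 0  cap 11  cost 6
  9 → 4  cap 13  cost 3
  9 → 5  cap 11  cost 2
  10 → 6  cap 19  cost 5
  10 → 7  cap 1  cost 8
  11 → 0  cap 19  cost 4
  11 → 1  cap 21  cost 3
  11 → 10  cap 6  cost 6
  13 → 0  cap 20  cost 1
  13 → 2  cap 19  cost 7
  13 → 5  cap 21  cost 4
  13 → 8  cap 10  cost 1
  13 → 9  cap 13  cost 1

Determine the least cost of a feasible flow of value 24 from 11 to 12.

shortest-cost path #1: 11→1→12 push 14 @ unit cost 9 (adds 126)
shortest-cost path #2: 11→0→12 push 10 @ unit cost 11 (adds 110)
total cost = 236

Minimum cost for 24 units: 236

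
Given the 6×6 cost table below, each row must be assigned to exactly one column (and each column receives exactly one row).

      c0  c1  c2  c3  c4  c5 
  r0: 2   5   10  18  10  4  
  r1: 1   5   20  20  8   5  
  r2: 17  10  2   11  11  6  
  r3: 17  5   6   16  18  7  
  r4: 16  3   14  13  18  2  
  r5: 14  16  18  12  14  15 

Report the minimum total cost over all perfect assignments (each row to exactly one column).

optimal assignment: row0→col0 (cost 2), row1→col4 (cost 8), row2→col2 (cost 2), row3→col1 (cost 5), row4→col5 (cost 2), row5→col3 (cost 12)
total = 2 + 8 + 2 + 5 + 2 + 12 = 31

Minimum assignment cost: 31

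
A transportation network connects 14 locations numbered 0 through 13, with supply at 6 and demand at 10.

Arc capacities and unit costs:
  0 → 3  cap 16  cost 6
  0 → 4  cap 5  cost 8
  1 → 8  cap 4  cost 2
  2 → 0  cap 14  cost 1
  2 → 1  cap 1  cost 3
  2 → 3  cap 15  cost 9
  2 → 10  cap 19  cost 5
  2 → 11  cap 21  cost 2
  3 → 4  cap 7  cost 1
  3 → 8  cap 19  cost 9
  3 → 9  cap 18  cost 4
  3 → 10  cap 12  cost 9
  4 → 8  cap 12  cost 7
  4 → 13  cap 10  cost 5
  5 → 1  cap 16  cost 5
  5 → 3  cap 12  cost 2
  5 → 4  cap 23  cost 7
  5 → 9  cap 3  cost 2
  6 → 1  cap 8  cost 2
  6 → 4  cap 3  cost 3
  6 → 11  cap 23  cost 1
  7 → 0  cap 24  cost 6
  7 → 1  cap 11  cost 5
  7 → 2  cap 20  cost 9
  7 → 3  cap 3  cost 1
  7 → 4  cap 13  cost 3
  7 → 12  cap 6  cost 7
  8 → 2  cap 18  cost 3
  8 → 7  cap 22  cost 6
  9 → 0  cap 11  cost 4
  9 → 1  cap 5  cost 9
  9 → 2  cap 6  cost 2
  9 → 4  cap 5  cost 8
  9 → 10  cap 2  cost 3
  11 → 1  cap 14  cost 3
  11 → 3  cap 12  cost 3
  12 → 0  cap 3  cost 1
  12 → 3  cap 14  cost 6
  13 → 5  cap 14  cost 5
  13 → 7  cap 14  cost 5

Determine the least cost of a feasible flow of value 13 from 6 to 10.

Minimum cost for 13 units: 161

shortest-cost path #1: 6→11→3→9→10 push 2 @ unit cost 11 (adds 22)
shortest-cost path #2: 6→1→8→2→10 push 4 @ unit cost 12 (adds 48)
shortest-cost path #3: 6→11→3→10 push 7 @ unit cost 13 (adds 91)
total cost = 161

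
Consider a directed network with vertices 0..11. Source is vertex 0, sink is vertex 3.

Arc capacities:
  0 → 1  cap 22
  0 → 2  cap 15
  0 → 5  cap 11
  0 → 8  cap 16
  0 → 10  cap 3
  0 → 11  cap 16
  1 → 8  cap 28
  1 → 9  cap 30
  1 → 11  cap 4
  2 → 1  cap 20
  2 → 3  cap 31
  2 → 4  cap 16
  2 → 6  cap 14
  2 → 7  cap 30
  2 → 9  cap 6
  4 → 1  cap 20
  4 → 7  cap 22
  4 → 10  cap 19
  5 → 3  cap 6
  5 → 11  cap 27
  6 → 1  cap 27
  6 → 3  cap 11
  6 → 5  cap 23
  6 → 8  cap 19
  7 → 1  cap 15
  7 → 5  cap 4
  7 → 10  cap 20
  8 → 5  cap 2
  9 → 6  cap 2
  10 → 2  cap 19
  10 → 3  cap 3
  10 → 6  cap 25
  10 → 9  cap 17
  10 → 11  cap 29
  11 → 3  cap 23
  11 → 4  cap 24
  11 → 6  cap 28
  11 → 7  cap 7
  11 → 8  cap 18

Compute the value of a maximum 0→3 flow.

Maximum flow value: 53

augment #1: 0→2→3 bottleneck 15, total now 15
augment #2: 0→5→3 bottleneck 6, total now 21
augment #3: 0→10→3 bottleneck 3, total now 24
augment #4: 0→11→3 bottleneck 16, total now 40
augment #5: 0→1→11→3 bottleneck 4, total now 44
augment #6: 0→5→11→3 bottleneck 3, total now 47
augment #7: 0→1→9→6→3 bottleneck 2, total now 49
augment #8: 0→5→11→6→3 bottleneck 2, total now 51
augment #9: 0→8→5→11→6→3 bottleneck 2, total now 53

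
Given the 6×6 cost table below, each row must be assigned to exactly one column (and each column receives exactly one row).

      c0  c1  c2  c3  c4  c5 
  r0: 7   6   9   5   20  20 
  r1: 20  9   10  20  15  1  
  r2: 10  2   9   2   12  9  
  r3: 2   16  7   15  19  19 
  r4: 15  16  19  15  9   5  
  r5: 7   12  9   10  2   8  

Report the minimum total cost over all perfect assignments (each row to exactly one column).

optimal assignment: row0→col3 (cost 5), row1→col2 (cost 10), row2→col1 (cost 2), row3→col0 (cost 2), row4→col5 (cost 5), row5→col4 (cost 2)
total = 5 + 10 + 2 + 2 + 5 + 2 = 26

Minimum assignment cost: 26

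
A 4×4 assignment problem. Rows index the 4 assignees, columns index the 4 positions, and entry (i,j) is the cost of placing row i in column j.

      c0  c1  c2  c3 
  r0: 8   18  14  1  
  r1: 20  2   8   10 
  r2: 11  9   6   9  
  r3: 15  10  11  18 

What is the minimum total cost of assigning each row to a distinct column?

Minimum assignment cost: 24

optimal assignment: row0→col3 (cost 1), row1→col1 (cost 2), row2→col2 (cost 6), row3→col0 (cost 15)
total = 1 + 2 + 6 + 15 = 24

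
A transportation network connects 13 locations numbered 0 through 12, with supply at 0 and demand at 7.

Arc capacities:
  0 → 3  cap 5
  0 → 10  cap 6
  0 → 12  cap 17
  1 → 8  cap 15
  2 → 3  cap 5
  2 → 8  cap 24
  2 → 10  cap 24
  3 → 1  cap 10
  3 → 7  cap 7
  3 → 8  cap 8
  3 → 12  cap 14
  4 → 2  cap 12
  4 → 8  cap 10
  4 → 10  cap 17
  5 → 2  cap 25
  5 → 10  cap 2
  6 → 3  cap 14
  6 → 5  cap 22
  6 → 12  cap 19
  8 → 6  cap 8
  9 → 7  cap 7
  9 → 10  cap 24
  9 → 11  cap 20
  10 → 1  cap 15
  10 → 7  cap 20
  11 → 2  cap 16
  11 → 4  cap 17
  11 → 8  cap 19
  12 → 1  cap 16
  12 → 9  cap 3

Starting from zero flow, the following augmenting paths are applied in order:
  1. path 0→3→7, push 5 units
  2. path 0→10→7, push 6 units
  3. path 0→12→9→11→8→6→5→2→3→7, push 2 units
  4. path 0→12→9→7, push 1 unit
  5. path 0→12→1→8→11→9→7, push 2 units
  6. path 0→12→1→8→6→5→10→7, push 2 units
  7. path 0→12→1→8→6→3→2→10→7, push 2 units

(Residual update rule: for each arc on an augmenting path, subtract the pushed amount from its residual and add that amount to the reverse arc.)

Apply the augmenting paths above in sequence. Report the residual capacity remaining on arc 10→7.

after path 1 (0→3→7, push 5): res(10,7)=20
after path 2 (0→10→7, push 6): res(10,7)=14
after path 3 (0→12→9→11→8→6→5→2→3→7, push 2): res(10,7)=14
after path 4 (0→12→9→7, push 1): res(10,7)=14
after path 5 (0→12→1→8→11→9→7, push 2): res(10,7)=14
after path 6 (0→12→1→8→6→5→10→7, push 2): res(10,7)=12
after path 7 (0→12→1→8→6→3→2→10→7, push 2): res(10,7)=10

Residual capacity of (10,7): 10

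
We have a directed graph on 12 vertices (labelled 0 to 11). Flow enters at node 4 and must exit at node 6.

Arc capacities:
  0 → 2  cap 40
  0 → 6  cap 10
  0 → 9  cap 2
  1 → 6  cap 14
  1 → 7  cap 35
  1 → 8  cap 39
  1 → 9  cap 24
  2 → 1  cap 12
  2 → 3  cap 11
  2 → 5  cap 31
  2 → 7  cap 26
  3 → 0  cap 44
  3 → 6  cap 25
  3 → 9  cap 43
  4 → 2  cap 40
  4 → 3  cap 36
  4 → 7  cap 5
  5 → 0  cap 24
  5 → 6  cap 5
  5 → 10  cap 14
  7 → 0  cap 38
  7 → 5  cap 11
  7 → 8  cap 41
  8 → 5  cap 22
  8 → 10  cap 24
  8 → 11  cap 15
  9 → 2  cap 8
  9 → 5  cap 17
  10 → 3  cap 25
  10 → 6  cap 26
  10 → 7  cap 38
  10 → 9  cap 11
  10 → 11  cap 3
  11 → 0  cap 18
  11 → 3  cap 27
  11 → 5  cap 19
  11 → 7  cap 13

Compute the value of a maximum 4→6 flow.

Maximum flow value: 78

augment #1: 4→3→6 bottleneck 25, total now 25
augment #2: 4→2→1→6 bottleneck 12, total now 37
augment #3: 4→2→5→6 bottleneck 5, total now 42
augment #4: 4→3→0→6 bottleneck 10, total now 52
augment #5: 4→2→5→10→6 bottleneck 14, total now 66
augment #6: 4→7→8→10→6 bottleneck 5, total now 71
augment #7: 4→2→7→8→10→6 bottleneck 7, total now 78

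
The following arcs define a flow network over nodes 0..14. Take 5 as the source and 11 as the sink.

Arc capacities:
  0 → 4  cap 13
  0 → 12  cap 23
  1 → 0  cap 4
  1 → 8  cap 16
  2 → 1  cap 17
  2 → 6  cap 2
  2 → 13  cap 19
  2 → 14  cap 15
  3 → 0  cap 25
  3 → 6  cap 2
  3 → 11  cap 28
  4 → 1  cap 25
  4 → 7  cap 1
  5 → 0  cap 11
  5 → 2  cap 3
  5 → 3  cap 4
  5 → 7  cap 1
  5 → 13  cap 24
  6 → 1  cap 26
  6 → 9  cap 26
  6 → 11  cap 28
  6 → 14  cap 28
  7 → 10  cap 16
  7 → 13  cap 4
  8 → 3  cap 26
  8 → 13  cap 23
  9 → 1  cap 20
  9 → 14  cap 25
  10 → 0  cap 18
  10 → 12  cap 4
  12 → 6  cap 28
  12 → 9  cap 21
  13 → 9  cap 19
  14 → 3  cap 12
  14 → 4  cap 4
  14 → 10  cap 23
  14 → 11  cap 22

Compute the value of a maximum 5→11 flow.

Maximum flow value: 38

augment #1: 5→3→11 bottleneck 4, total now 4
augment #2: 5→2→6→11 bottleneck 2, total now 6
augment #3: 5→2→14→11 bottleneck 1, total now 7
augment #4: 5→0→12→6→11 bottleneck 11, total now 18
augment #5: 5→13→9→14→11 bottleneck 19, total now 37
augment #6: 5→7→10→12→6→11 bottleneck 1, total now 38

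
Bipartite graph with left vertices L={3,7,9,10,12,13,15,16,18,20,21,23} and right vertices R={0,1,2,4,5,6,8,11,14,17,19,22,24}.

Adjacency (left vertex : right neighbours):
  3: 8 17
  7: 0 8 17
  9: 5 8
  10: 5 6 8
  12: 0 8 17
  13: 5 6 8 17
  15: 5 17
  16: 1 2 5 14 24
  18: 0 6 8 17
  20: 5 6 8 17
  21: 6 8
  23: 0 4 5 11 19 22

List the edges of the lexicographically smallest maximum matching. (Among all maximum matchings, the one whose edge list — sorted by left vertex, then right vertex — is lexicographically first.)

|M| = 7 (so the lex-smallest maximum matching has 7 edges)
process left vertices in ascending order; for each, take the smallest-labelled available neighbour that still permits 7 edges overall, or leave it unmatched if none does
lex-smallest matching: {3-8, 7-0, 9-5, 10-6, 12-17, 16-1, 23-4}

Lex-smallest maximum matching: {(3,8), (7,0), (9,5), (10,6), (12,17), (16,1), (23,4)}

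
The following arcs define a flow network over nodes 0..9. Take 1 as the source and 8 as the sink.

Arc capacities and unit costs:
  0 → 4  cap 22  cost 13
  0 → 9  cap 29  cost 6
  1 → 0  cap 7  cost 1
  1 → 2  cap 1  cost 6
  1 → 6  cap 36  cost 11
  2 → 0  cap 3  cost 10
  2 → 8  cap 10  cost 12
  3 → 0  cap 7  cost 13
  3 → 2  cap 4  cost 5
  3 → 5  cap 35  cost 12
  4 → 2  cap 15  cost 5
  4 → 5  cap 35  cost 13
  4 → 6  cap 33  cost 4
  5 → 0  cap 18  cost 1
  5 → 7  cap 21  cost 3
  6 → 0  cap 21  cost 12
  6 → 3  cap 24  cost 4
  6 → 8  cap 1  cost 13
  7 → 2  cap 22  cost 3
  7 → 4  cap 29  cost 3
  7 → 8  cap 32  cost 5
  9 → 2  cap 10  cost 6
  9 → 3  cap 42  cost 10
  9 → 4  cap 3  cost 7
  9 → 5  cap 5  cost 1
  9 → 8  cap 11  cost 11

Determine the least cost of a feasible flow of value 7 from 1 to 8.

shortest-cost path #1: 1→0→9→5→7→8 push 5 @ unit cost 16 (adds 80)
shortest-cost path #2: 1→2→8 push 1 @ unit cost 18 (adds 18)
shortest-cost path #3: 1→0→9→8 push 1 @ unit cost 18 (adds 18)
total cost = 116

Minimum cost for 7 units: 116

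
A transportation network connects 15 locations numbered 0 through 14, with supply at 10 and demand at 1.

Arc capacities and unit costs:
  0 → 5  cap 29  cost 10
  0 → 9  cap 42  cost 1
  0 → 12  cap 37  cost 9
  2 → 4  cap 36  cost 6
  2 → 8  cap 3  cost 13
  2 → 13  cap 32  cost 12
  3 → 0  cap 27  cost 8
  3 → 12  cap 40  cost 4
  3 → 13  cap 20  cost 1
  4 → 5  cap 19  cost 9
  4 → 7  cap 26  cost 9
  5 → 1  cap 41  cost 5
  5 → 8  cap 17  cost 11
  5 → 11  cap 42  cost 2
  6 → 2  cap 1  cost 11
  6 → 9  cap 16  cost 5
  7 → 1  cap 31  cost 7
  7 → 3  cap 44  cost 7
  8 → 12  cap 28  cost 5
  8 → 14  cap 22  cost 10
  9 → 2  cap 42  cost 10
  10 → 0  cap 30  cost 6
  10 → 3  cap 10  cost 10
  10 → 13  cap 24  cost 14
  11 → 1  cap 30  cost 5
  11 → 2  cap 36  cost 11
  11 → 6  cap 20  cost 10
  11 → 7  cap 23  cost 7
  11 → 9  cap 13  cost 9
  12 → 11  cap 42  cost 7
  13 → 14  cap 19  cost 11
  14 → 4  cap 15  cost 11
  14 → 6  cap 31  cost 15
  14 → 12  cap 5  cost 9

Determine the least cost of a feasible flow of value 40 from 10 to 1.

Minimum cost for 40 units: 896

shortest-cost path #1: 10→0→5→1 push 29 @ unit cost 21 (adds 609)
shortest-cost path #2: 10→3→12→11→1 push 10 @ unit cost 26 (adds 260)
shortest-cost path #3: 10→0→12→11→1 push 1 @ unit cost 27 (adds 27)
total cost = 896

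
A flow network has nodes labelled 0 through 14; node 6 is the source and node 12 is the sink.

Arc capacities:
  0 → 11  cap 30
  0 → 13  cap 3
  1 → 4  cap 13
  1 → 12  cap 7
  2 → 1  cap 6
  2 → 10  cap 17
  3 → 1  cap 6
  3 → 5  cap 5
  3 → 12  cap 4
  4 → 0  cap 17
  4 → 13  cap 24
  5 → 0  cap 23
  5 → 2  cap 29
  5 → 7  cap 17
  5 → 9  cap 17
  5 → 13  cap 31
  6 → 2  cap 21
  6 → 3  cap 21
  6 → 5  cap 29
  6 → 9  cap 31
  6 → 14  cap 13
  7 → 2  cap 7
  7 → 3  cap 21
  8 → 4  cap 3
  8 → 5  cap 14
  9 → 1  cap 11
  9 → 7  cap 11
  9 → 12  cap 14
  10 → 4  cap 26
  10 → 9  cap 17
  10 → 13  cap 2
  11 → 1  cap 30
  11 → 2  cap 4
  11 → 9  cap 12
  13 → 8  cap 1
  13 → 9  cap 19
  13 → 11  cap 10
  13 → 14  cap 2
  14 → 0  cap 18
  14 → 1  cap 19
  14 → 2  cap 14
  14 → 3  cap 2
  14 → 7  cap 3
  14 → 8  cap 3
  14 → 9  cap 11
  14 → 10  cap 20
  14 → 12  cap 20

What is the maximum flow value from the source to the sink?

augment #1: 6→3→12 bottleneck 4, total now 4
augment #2: 6→9→12 bottleneck 14, total now 18
augment #3: 6→14→12 bottleneck 13, total now 31
augment #4: 6→2→1→12 bottleneck 6, total now 37
augment #5: 6→3→1→12 bottleneck 1, total now 38
augment #6: 6→5→13→14→12 bottleneck 2, total now 40

Maximum flow value: 40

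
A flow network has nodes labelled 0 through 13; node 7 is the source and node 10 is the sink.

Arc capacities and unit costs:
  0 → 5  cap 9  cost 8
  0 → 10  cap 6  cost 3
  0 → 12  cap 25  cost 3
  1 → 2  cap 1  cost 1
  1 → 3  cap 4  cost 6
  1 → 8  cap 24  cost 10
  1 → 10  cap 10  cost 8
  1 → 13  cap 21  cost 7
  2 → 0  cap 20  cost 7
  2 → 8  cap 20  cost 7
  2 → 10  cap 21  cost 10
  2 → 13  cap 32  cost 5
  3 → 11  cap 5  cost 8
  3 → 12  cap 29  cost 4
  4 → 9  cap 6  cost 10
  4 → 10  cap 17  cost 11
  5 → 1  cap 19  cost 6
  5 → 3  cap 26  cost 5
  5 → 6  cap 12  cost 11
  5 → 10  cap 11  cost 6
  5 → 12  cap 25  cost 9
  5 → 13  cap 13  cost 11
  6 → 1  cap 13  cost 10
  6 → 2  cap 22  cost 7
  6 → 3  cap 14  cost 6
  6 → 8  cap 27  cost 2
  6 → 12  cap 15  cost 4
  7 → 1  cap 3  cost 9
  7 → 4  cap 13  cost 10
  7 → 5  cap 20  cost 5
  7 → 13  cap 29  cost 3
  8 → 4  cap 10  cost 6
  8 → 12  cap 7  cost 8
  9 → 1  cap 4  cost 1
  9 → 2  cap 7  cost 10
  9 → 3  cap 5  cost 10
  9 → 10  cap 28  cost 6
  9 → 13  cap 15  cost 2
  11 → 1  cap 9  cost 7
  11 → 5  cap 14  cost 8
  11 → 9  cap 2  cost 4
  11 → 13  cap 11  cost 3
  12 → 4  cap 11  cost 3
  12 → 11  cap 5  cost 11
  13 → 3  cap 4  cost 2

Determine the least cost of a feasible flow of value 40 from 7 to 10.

shortest-cost path #1: 7→5→10 push 11 @ unit cost 11 (adds 121)
shortest-cost path #2: 7→1→10 push 3 @ unit cost 17 (adds 51)
shortest-cost path #3: 7→5→1→10 push 7 @ unit cost 19 (adds 133)
shortest-cost path #4: 7→4→10 push 13 @ unit cost 21 (adds 273)
shortest-cost path #5: 7→5→1→2→10 push 1 @ unit cost 22 (adds 22)
shortest-cost path #6: 7→13→3→12→4→10 push 4 @ unit cost 23 (adds 92)
shortest-cost path #7: 7→5→3→11→9→10 push 1 @ unit cost 28 (adds 28)
total cost = 720

Minimum cost for 40 units: 720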